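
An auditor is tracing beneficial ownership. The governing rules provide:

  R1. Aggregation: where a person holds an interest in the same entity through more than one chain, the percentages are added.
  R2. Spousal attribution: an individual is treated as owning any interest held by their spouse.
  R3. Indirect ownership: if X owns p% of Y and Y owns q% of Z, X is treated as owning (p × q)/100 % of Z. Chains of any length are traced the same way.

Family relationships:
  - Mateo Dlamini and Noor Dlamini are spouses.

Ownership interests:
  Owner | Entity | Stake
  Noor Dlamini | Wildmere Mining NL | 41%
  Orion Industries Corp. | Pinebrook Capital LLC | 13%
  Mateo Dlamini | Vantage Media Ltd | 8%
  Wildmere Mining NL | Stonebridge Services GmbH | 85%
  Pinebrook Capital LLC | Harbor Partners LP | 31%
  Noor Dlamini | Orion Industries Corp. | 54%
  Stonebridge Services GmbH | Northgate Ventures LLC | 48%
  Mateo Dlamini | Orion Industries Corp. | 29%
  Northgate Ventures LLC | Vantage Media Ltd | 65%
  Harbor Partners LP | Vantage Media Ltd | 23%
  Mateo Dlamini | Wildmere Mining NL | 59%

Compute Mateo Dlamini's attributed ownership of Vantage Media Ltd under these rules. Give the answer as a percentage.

By spousal attribution (R2), Mateo Dlamini is treated as also owning Noor Dlamini's interest in Orion Industries Corp, giving 29% + 54% = 83%.
By spousal attribution (R2), Mateo Dlamini is treated as also owning Noor Dlamini's interest in Wildmere Mining NL, giving 59% + 41% = 100%.
Chain via Orion Industries Corp. → Pinebrook Capital LLC → Harbor Partners LP (R3): 83% × 13% × 31% × 23% = 0.769327% of Vantage Media Ltd.
Chain via Wildmere Mining NL → Stonebridge Services GmbH → Northgate Ventures LLC (R3): 100% × 85% × 48% × 65% = 26.52% of Vantage Media Ltd.
Direct interest in Vantage Media Ltd: 8%.
Aggregating (R1): 0.769327% + 26.52% + 8% = 35.289327%.

35.289327%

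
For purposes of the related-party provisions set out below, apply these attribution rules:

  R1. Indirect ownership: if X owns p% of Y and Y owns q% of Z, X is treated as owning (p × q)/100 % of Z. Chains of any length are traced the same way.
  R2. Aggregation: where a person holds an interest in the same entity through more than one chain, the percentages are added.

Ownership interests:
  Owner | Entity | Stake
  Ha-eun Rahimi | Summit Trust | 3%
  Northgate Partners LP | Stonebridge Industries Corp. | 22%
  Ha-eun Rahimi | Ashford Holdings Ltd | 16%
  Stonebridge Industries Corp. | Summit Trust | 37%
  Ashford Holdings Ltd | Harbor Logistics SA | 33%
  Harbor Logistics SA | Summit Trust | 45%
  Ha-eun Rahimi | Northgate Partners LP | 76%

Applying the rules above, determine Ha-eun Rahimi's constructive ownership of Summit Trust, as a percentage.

Chain via Northgate Partners LP → Stonebridge Industries Corp. (R1): 76% × 22% × 37% = 6.1864% of Summit Trust.
Chain via Ashford Holdings Ltd → Harbor Logistics SA (R1): 16% × 33% × 45% = 2.376% of Summit Trust.
Direct interest in Summit Trust: 3%.
Aggregating (R2): 6.1864% + 2.376% + 3% = 11.5624%.

11.5624%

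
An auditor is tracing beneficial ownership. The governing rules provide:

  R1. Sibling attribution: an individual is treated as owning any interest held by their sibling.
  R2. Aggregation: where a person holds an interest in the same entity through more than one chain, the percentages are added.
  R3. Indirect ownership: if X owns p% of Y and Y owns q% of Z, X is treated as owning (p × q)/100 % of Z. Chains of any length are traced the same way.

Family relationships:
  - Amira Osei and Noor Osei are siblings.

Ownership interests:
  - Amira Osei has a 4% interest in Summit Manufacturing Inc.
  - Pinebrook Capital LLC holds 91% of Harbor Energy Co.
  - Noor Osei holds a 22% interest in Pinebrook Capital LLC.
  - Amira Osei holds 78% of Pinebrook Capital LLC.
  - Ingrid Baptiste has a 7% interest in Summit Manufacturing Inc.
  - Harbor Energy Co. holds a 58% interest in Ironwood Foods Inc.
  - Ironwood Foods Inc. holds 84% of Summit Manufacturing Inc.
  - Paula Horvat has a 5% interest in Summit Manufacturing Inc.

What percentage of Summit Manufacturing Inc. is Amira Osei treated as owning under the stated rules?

48.3352%

By sibling attribution (R1), Amira Osei is treated as also owning Noor Osei's interest in Pinebrook Capital LLC, giving 78% + 22% = 100%.
Chain via Pinebrook Capital LLC → Harbor Energy Co. → Ironwood Foods Inc. (R3): 100% × 91% × 58% × 84% = 44.3352% of Summit Manufacturing Inc.
Direct interest in Summit Manufacturing Inc: 4%.
Aggregating (R2): 44.3352% + 4% = 48.3352%.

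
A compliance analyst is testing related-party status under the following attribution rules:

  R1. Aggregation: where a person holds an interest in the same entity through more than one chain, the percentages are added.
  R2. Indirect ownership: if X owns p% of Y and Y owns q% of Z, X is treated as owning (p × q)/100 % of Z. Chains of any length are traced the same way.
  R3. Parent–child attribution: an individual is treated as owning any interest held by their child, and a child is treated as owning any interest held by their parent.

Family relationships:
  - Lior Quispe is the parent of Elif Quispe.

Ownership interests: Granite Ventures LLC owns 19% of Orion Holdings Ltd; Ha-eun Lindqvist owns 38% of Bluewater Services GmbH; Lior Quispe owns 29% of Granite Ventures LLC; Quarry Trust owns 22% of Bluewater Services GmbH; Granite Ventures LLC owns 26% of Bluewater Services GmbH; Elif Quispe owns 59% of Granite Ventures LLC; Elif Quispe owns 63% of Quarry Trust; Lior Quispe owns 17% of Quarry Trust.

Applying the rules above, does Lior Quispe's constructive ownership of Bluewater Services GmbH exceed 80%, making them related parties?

No

By parent–child attribution (R3), Lior Quispe is treated as also owning Elif Quispe's interest in Granite Ventures LLC, giving 29% + 59% = 88%.
By parent–child attribution (R3), Lior Quispe is treated as also owning Elif Quispe's interest in Quarry Trust, giving 17% + 63% = 80%.
Chain via Granite Ventures LLC (R2): 88% × 26% = 22.88% of Bluewater Services GmbH.
Chain via Quarry Trust (R2): 80% × 22% = 17.6% of Bluewater Services GmbH.
Aggregating (R1): 22.88% + 17.6% = 40.48%.
40.48% does not exceed the 80% threshold, so Lior is not a related party to Bluewater Services GmbH.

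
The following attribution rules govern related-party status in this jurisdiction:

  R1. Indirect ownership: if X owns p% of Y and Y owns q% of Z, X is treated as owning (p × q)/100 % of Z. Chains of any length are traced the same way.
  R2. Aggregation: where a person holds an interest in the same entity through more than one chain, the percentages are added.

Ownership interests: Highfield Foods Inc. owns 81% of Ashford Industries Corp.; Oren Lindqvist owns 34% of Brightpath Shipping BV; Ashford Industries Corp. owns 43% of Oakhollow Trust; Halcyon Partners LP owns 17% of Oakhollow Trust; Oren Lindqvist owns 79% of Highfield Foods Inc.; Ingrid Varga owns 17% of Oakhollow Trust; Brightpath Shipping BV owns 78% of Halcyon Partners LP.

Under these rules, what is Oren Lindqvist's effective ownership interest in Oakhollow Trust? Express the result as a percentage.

Chain via Brightpath Shipping BV → Halcyon Partners LP (R1): 34% × 78% × 17% = 4.5084% of Oakhollow Trust.
Chain via Highfield Foods Inc. → Ashford Industries Corp. (R1): 79% × 81% × 43% = 27.5157% of Oakhollow Trust.
Aggregating (R2): 4.5084% + 27.5157% = 32.0241%.

32.0241%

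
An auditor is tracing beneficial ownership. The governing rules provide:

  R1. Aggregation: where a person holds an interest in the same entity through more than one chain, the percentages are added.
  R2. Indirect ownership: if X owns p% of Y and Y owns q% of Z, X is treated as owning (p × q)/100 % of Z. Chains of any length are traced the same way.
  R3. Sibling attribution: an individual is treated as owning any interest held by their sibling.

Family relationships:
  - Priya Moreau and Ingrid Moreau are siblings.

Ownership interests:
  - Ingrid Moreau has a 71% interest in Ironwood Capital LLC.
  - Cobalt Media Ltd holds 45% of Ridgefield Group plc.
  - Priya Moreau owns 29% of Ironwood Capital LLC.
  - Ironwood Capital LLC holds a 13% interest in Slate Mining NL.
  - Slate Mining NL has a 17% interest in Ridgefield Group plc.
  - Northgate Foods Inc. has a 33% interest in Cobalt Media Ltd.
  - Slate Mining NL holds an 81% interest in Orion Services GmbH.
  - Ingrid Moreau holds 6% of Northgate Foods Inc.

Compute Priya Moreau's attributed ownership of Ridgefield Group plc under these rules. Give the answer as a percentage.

3.101%

By sibling attribution (R3), Priya Moreau is treated as also owning Ingrid Moreau's interest in Ironwood Capital LLC, giving 29% + 71% = 100%.
By sibling attribution (R3), Priya Moreau is treated as owning Ingrid Moreau's 6% interest in Northgate Foods Inc.
Chain via Ironwood Capital LLC → Slate Mining NL (R2): 100% × 13% × 17% = 2.21% of Ridgefield Group plc.
Chain via Northgate Foods Inc. → Cobalt Media Ltd (R2): 6% × 33% × 45% = 0.891% of Ridgefield Group plc.
Aggregating (R1): 2.21% + 0.891% = 3.101%.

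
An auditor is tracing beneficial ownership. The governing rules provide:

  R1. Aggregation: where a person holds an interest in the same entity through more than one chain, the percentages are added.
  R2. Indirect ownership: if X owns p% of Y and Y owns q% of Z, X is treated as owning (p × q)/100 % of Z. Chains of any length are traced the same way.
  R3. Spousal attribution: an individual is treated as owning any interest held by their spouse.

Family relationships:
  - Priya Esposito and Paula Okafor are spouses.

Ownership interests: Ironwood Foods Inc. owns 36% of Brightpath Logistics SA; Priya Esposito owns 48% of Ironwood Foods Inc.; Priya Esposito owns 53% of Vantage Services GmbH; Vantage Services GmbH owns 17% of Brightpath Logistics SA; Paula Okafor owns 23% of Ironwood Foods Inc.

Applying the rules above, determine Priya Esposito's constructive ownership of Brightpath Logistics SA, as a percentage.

By spousal attribution (R3), Priya Esposito is treated as also owning Paula Okafor's interest in Ironwood Foods Inc, giving 48% + 23% = 71%.
Chain via Vantage Services GmbH (R2): 53% × 17% = 9.01% of Brightpath Logistics SA.
Chain via Ironwood Foods Inc. (R2): 71% × 36% = 25.56% of Brightpath Logistics SA.
Aggregating (R1): 9.01% + 25.56% = 34.57%.

34.57%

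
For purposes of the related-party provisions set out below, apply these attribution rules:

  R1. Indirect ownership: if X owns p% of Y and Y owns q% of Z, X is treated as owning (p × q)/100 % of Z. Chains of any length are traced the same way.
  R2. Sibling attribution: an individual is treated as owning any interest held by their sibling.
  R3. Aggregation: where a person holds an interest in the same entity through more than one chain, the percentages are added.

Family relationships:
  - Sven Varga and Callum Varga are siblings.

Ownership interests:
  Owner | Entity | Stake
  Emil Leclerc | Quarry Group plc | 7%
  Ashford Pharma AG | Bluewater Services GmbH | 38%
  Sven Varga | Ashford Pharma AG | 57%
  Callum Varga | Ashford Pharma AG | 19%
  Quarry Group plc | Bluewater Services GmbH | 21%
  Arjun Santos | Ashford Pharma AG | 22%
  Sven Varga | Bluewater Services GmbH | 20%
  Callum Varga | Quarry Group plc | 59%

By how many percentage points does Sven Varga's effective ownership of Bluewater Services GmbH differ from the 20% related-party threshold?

41.27

By sibling attribution (R2), Sven Varga is treated as also owning Callum Varga's interest in Ashford Pharma AG, giving 57% + 19% = 76%.
By sibling attribution (R2), Sven Varga is treated as owning Callum Varga's 59% interest in Quarry Group plc.
Chain via Ashford Pharma AG (R1): 76% × 38% = 28.88% of Bluewater Services GmbH.
Direct interest in Bluewater Services GmbH: 20%.
Chain via Quarry Group plc (R1): 59% × 21% = 12.39% of Bluewater Services GmbH.
Aggregating (R3): 28.88% + 20% + 12.39% = 61.27%.
61.27% exceeds the 20% threshold by 41.27 percentage points.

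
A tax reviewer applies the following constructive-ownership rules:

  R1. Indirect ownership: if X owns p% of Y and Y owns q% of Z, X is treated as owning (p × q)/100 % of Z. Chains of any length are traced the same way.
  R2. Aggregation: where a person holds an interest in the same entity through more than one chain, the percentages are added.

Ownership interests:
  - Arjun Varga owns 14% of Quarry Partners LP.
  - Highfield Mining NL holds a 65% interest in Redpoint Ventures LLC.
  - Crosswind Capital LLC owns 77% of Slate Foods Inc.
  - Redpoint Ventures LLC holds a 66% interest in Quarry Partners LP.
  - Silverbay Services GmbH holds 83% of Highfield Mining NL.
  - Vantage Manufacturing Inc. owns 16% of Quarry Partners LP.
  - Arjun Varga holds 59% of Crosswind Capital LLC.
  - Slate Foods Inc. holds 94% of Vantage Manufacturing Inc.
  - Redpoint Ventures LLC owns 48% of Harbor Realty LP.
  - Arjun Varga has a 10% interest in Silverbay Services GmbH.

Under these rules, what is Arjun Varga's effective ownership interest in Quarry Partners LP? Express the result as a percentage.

24.393372%

Chain via Silverbay Services GmbH → Highfield Mining NL → Redpoint Ventures LLC (R1): 10% × 83% × 65% × 66% = 3.5607% of Quarry Partners LP.
Chain via Crosswind Capital LLC → Slate Foods Inc. → Vantage Manufacturing Inc. (R1): 59% × 77% × 94% × 16% = 6.832672% of Quarry Partners LP.
Direct interest in Quarry Partners LP: 14%.
Aggregating (R2): 3.5607% + 6.832672% + 14% = 24.393372%.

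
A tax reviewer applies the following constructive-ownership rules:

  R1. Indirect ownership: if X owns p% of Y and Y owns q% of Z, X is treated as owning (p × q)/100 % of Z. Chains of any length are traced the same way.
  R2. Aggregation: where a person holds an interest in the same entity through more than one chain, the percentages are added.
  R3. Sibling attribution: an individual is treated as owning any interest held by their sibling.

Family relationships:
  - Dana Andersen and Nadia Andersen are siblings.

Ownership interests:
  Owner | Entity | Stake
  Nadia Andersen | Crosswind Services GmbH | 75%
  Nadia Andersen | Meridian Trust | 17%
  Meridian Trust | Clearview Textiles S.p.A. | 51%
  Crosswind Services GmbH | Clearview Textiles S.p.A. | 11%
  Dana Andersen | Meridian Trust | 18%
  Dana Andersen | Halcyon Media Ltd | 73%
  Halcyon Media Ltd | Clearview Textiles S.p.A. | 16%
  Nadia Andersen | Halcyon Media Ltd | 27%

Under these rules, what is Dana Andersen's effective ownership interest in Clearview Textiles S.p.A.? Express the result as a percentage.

By sibling attribution (R3), Dana Andersen is treated as also owning Nadia Andersen's interest in Meridian Trust, giving 18% + 17% = 35%.
By sibling attribution (R3), Dana Andersen is treated as also owning Nadia Andersen's interest in Halcyon Media Ltd, giving 73% + 27% = 100%.
By sibling attribution (R3), Dana Andersen is treated as owning Nadia Andersen's 75% interest in Crosswind Services GmbH.
Chain via Meridian Trust (R1): 35% × 51% = 17.85% of Clearview Textiles S.p.A.
Chain via Halcyon Media Ltd (R1): 100% × 16% = 16% of Clearview Textiles S.p.A.
Chain via Crosswind Services GmbH (R1): 75% × 11% = 8.25% of Clearview Textiles S.p.A.
Aggregating (R2): 17.85% + 16% + 8.25% = 42.1%.

42.1%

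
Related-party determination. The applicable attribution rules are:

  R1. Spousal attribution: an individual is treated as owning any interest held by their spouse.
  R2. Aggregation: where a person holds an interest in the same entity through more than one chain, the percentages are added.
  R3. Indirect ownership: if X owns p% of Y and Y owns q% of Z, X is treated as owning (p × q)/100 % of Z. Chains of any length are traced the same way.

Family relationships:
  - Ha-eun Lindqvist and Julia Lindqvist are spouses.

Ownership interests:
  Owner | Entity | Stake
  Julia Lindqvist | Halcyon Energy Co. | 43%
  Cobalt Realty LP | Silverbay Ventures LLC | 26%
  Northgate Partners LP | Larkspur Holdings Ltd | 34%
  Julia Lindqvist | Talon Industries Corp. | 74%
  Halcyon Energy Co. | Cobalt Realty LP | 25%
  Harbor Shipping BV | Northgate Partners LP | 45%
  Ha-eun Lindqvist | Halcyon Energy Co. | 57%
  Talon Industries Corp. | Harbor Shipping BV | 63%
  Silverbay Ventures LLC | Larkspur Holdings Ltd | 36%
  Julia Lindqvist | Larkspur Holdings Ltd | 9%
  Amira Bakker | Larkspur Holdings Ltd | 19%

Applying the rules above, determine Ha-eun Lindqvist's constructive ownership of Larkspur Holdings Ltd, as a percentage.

By spousal attribution (R1), Ha-eun Lindqvist is treated as also owning Julia Lindqvist's interest in Halcyon Energy Co, giving 57% + 43% = 100%.
By spousal attribution (R1), Ha-eun Lindqvist is treated as owning Julia Lindqvist's 74% interest in Talon Industries Corp.
By spousal attribution (R1), Ha-eun Lindqvist is treated as owning Julia Lindqvist's 9% interest in Larkspur Holdings Ltd.
Chain via Halcyon Energy Co. → Cobalt Realty LP → Silverbay Ventures LLC (R3): 100% × 25% × 26% × 36% = 2.34% of Larkspur Holdings Ltd.
Chain via Talon Industries Corp. → Harbor Shipping BV → Northgate Partners LP (R3): 74% × 63% × 45% × 34% = 7.13286% of Larkspur Holdings Ltd.
Direct interest in Larkspur Holdings Ltd: 9%.
Aggregating (R2): 2.34% + 7.13286% + 9% = 18.47286%.

18.47286%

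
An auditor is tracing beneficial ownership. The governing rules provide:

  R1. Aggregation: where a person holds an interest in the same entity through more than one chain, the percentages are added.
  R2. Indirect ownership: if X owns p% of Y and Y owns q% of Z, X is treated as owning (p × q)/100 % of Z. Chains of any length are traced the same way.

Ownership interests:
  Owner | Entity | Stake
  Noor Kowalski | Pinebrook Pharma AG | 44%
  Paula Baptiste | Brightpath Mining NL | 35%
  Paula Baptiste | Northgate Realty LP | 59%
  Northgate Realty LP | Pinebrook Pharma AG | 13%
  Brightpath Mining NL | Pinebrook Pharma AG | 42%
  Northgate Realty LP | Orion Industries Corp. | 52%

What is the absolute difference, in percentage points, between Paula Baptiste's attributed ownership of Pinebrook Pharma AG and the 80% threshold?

57.63

Chain via Northgate Realty LP (R2): 59% × 13% = 7.67% of Pinebrook Pharma AG.
Chain via Brightpath Mining NL (R2): 35% × 42% = 14.7% of Pinebrook Pharma AG.
Aggregating (R1): 7.67% + 14.7% = 22.37%.
22.37% falls short of the 80% threshold by 57.63 percentage points.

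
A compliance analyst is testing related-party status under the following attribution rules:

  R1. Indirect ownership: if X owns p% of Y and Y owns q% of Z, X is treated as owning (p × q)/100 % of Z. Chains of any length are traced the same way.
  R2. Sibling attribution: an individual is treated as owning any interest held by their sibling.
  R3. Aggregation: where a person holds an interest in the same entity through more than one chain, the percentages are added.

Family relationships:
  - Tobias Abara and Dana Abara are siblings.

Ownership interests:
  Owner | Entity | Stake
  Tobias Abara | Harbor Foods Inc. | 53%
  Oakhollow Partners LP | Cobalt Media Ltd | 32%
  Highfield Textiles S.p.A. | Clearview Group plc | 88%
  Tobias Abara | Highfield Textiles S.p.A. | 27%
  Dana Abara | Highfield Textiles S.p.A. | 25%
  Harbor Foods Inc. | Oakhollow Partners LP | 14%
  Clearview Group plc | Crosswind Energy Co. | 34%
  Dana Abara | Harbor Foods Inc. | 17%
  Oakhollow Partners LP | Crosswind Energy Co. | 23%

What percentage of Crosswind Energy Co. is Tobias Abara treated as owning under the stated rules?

By sibling attribution (R2), Tobias Abara is treated as also owning Dana Abara's interest in Highfield Textiles S.p.A, giving 27% + 25% = 52%.
By sibling attribution (R2), Tobias Abara is treated as also owning Dana Abara's interest in Harbor Foods Inc, giving 53% + 17% = 70%.
Chain via Highfield Textiles S.p.A. → Clearview Group plc (R1): 52% × 88% × 34% = 15.5584% of Crosswind Energy Co.
Chain via Harbor Foods Inc. → Oakhollow Partners LP (R1): 70% × 14% × 23% = 2.254% of Crosswind Energy Co.
Aggregating (R3): 15.5584% + 2.254% = 17.8124%.

17.8124%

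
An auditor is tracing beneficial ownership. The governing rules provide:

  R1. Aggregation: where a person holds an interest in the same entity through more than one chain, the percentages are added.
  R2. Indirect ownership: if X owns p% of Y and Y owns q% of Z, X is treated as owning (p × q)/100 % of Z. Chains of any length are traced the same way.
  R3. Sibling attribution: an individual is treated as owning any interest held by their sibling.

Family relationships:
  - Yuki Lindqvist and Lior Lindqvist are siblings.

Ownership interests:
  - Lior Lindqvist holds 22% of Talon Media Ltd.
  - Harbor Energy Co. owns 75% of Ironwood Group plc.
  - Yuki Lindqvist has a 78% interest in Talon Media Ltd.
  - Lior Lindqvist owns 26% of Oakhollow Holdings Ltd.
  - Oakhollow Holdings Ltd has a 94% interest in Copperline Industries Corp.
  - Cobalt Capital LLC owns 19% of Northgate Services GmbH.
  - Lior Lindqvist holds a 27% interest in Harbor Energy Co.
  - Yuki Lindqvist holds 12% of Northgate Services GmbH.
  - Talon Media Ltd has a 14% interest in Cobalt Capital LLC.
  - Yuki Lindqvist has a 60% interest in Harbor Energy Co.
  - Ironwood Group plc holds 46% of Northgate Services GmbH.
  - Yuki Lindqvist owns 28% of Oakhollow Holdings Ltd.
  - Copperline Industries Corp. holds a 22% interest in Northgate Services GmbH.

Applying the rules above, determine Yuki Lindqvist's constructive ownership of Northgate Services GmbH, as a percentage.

55.8422%

By sibling attribution (R3), Yuki Lindqvist is treated as also owning Lior Lindqvist's interest in Oakhollow Holdings Ltd, giving 28% + 26% = 54%.
By sibling attribution (R3), Yuki Lindqvist is treated as also owning Lior Lindqvist's interest in Talon Media Ltd, giving 78% + 22% = 100%.
By sibling attribution (R3), Yuki Lindqvist is treated as also owning Lior Lindqvist's interest in Harbor Energy Co, giving 60% + 27% = 87%.
Chain via Oakhollow Holdings Ltd → Copperline Industries Corp. (R2): 54% × 94% × 22% = 11.1672% of Northgate Services GmbH.
Chain via Talon Media Ltd → Cobalt Capital LLC (R2): 100% × 14% × 19% = 2.66% of Northgate Services GmbH.
Chain via Harbor Energy Co. → Ironwood Group plc (R2): 87% × 75% × 46% = 30.015% of Northgate Services GmbH.
Direct interest in Northgate Services GmbH: 12%.
Aggregating (R1): 11.1672% + 2.66% + 30.015% + 12% = 55.8422%.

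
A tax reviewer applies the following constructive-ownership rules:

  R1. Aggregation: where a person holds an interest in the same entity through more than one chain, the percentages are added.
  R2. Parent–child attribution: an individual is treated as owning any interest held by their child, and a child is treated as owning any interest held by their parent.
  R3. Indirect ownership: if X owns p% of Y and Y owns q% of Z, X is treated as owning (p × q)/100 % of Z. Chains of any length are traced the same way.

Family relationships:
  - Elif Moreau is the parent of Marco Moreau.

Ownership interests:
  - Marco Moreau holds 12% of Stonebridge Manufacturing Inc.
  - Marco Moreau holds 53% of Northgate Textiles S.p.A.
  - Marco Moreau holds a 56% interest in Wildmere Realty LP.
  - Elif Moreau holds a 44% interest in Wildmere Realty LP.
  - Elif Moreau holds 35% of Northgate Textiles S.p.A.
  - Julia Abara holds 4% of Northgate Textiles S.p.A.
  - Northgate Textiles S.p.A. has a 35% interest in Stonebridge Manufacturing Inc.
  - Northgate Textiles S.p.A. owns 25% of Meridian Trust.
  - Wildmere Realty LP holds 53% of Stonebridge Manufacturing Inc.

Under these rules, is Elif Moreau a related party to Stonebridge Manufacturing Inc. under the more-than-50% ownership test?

Yes

By parent–child attribution (R2), Elif Moreau is treated as also owning Marco Moreau's interest in Northgate Textiles S.p.A, giving 35% + 53% = 88%.
By parent–child attribution (R2), Elif Moreau is treated as also owning Marco Moreau's interest in Wildmere Realty LP, giving 44% + 56% = 100%.
By parent–child attribution (R2), Elif Moreau is treated as owning Marco Moreau's 12% interest in Stonebridge Manufacturing Inc.
Chain via Northgate Textiles S.p.A. (R3): 88% × 35% = 30.8% of Stonebridge Manufacturing Inc.
Chain via Wildmere Realty LP (R3): 100% × 53% = 53% of Stonebridge Manufacturing Inc.
Direct interest in Stonebridge Manufacturing Inc: 12%.
Aggregating (R1): 30.8% + 53% + 12% = 95.8%.
95.8% exceeds the 50% threshold, so Elif is a related party to Stonebridge Manufacturing Inc.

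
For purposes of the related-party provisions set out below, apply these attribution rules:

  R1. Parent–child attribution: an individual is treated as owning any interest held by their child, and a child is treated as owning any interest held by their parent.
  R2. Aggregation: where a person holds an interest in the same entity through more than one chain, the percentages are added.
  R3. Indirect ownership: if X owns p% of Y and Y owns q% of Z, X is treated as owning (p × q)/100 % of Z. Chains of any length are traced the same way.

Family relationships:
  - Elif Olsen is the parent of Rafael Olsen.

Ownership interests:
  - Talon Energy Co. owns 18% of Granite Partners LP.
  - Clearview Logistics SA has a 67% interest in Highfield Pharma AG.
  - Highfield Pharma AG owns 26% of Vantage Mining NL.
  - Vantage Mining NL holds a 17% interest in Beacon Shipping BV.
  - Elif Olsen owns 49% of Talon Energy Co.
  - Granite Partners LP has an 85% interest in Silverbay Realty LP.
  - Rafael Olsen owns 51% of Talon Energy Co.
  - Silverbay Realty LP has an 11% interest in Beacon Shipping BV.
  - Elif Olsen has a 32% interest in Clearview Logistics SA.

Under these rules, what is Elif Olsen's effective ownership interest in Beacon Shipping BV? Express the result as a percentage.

By parent–child attribution (R1), Elif Olsen is treated as also owning Rafael Olsen's interest in Talon Energy Co, giving 49% + 51% = 100%.
Chain via Talon Energy Co. → Granite Partners LP → Silverbay Realty LP (R3): 100% × 18% × 85% × 11% = 1.683% of Beacon Shipping BV.
Chain via Clearview Logistics SA → Highfield Pharma AG → Vantage Mining NL (R3): 32% × 67% × 26% × 17% = 0.947648% of Beacon Shipping BV.
Aggregating (R2): 1.683% + 0.947648% = 2.630648%.

2.630648%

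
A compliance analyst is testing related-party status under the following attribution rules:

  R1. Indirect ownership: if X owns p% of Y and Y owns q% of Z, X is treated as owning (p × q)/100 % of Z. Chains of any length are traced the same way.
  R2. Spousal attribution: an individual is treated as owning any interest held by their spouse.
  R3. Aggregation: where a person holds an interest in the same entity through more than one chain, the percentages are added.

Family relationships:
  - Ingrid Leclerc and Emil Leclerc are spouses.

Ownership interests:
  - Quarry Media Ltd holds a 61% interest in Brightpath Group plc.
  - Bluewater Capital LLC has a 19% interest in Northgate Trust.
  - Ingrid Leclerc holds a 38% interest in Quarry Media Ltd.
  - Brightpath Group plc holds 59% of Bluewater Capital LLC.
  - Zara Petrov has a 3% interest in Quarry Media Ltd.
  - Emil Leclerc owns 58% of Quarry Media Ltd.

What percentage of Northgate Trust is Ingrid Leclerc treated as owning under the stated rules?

By spousal attribution (R2), Ingrid Leclerc is treated as also owning Emil Leclerc's interest in Quarry Media Ltd, giving 38% + 58% = 96%.
Chain via Quarry Media Ltd → Brightpath Group plc → Bluewater Capital LLC (R1): 96% × 61% × 59% × 19% = 6.564576% of Northgate Trust.

6.564576%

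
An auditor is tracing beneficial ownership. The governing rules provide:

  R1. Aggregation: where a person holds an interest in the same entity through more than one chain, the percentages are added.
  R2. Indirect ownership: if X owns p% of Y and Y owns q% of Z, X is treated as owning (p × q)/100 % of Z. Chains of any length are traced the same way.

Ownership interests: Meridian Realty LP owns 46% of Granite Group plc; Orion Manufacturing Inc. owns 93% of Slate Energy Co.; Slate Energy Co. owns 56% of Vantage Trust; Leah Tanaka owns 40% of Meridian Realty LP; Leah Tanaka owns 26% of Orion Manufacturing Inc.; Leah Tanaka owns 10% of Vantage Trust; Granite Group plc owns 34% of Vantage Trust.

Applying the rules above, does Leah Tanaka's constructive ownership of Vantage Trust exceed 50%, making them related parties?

Chain via Orion Manufacturing Inc. → Slate Energy Co. (R2): 26% × 93% × 56% = 13.5408% of Vantage Trust.
Chain via Meridian Realty LP → Granite Group plc (R2): 40% × 46% × 34% = 6.256% of Vantage Trust.
Direct interest in Vantage Trust: 10%.
Aggregating (R1): 13.5408% + 6.256% + 10% = 29.7968%.
29.7968% does not exceed the 50% threshold, so Leah is not a related party to Vantage Trust.

No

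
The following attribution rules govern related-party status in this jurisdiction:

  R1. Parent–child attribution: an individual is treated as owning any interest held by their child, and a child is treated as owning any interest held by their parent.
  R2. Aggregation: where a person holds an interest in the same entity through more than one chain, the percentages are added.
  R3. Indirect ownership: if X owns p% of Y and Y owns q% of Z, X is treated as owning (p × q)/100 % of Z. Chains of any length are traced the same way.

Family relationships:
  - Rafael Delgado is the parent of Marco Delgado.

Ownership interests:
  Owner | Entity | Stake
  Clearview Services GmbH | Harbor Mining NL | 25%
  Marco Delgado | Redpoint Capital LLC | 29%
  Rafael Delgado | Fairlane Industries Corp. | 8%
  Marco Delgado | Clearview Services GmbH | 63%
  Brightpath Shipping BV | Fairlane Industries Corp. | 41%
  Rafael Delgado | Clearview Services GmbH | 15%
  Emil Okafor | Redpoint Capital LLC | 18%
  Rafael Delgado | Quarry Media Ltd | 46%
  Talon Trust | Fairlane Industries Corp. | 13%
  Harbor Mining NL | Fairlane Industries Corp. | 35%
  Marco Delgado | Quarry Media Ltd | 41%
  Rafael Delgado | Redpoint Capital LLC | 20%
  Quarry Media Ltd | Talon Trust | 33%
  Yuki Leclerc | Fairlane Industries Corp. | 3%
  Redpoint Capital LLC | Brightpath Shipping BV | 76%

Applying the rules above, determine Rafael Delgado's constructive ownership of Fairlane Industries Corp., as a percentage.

33.8257%

By parent–child attribution (R1), Rafael Delgado is treated as also owning Marco Delgado's interest in Quarry Media Ltd, giving 46% + 41% = 87%.
By parent–child attribution (R1), Rafael Delgado is treated as also owning Marco Delgado's interest in Redpoint Capital LLC, giving 20% + 29% = 49%.
By parent–child attribution (R1), Rafael Delgado is treated as also owning Marco Delgado's interest in Clearview Services GmbH, giving 15% + 63% = 78%.
Chain via Quarry Media Ltd → Talon Trust (R3): 87% × 33% × 13% = 3.7323% of Fairlane Industries Corp.
Chain via Redpoint Capital LLC → Brightpath Shipping BV (R3): 49% × 76% × 41% = 15.2684% of Fairlane Industries Corp.
Chain via Clearview Services GmbH → Harbor Mining NL (R3): 78% × 25% × 35% = 6.825% of Fairlane Industries Corp.
Direct interest in Fairlane Industries Corp: 8%.
Aggregating (R2): 3.7323% + 15.2684% + 6.825% + 8% = 33.8257%.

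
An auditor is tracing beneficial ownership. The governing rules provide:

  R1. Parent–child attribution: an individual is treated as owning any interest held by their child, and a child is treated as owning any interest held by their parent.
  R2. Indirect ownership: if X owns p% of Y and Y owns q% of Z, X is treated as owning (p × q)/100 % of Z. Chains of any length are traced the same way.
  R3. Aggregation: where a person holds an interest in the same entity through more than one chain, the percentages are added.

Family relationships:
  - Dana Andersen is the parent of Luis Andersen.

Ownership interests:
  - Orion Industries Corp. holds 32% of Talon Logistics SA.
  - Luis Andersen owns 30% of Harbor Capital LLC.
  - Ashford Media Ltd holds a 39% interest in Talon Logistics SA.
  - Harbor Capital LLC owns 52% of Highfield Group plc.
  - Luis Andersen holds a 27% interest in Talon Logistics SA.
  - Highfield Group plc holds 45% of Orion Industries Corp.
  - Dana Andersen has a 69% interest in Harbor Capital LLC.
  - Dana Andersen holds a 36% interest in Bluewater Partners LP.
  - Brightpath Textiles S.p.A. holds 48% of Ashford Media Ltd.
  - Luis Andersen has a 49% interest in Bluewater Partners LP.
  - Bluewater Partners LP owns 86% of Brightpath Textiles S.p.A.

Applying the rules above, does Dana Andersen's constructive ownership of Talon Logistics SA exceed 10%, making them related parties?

By parent–child attribution (R1), Dana Andersen is treated as also owning Luis Andersen's interest in Bluewater Partners LP, giving 36% + 49% = 85%.
By parent–child attribution (R1), Dana Andersen is treated as also owning Luis Andersen's interest in Harbor Capital LLC, giving 69% + 30% = 99%.
By parent–child attribution (R1), Dana Andersen is treated as owning Luis Andersen's 27% interest in Talon Logistics SA.
Chain via Bluewater Partners LP → Brightpath Textiles S.p.A. → Ashford Media Ltd (R2): 85% × 86% × 48% × 39% = 13.68432% of Talon Logistics SA.
Chain via Harbor Capital LLC → Highfield Group plc → Orion Industries Corp. (R2): 99% × 52% × 45% × 32% = 7.41312% of Talon Logistics SA.
Direct interest in Talon Logistics SA: 27%.
Aggregating (R3): 13.68432% + 7.41312% + 27% = 48.09744%.
48.09744% exceeds the 10% threshold, so Dana is a related party to Talon Logistics SA.

Yes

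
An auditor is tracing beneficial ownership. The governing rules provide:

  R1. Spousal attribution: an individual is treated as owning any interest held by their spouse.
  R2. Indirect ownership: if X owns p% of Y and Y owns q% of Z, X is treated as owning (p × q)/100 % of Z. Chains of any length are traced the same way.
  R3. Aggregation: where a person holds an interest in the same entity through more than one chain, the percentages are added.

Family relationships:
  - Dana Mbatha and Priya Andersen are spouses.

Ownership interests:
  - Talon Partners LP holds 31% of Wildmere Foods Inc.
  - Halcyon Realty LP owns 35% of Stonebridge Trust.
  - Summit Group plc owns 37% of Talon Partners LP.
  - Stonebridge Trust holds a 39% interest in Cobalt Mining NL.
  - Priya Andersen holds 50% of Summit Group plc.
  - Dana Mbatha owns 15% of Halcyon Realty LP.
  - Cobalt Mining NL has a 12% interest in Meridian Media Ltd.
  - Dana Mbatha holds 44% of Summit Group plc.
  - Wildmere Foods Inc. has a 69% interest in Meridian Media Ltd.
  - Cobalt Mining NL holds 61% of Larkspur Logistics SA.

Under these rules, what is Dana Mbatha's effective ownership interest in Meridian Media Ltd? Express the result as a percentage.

By spousal attribution (R1), Dana Mbatha is treated as also owning Priya Andersen's interest in Summit Group plc, giving 44% + 50% = 94%.
Chain via Halcyon Realty LP → Stonebridge Trust → Cobalt Mining NL (R2): 15% × 35% × 39% × 12% = 0.2457% of Meridian Media Ltd.
Chain via Summit Group plc → Talon Partners LP → Wildmere Foods Inc. (R2): 94% × 37% × 31% × 69% = 7.439442% of Meridian Media Ltd.
Aggregating (R3): 0.2457% + 7.439442% = 7.685142%.

7.685142%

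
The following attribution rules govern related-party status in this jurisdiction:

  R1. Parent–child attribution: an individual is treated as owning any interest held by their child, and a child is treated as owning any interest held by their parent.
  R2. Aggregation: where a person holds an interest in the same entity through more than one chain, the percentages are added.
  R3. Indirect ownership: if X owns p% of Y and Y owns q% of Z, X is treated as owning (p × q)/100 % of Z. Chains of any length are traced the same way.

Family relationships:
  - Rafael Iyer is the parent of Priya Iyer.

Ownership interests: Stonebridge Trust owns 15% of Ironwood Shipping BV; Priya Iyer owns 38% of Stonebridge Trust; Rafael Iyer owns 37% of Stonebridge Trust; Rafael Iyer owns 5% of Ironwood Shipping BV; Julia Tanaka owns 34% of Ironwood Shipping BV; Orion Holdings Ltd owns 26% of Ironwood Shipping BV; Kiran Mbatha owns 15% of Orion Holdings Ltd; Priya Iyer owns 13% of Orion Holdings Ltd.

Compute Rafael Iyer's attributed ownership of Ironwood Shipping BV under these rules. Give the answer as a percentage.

By parent–child attribution (R1), Rafael Iyer is treated as also owning Priya Iyer's interest in Stonebridge Trust, giving 37% + 38% = 75%.
By parent–child attribution (R1), Rafael Iyer is treated as owning Priya Iyer's 13% interest in Orion Holdings Ltd.
Chain via Stonebridge Trust (R3): 75% × 15% = 11.25% of Ironwood Shipping BV.
Direct interest in Ironwood Shipping BV: 5%.
Chain via Orion Holdings Ltd (R3): 13% × 26% = 3.38% of Ironwood Shipping BV.
Aggregating (R2): 11.25% + 5% + 3.38% = 19.63%.

19.63%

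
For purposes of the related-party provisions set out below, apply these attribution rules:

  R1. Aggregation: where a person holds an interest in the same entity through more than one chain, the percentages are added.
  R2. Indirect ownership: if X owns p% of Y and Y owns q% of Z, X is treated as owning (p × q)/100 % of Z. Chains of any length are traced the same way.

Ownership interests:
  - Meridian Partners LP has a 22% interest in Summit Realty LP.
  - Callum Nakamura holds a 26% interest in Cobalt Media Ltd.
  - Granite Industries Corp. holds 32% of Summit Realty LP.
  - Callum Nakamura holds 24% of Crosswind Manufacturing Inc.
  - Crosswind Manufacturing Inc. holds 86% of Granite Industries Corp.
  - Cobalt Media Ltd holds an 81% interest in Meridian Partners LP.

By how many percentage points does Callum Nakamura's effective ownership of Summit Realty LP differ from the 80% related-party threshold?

Chain via Cobalt Media Ltd → Meridian Partners LP (R2): 26% × 81% × 22% = 4.6332% of Summit Realty LP.
Chain via Crosswind Manufacturing Inc. → Granite Industries Corp. (R2): 24% × 86% × 32% = 6.6048% of Summit Realty LP.
Aggregating (R1): 4.6332% + 6.6048% = 11.238%.
11.238% falls short of the 80% threshold by 68.762 percentage points.

68.762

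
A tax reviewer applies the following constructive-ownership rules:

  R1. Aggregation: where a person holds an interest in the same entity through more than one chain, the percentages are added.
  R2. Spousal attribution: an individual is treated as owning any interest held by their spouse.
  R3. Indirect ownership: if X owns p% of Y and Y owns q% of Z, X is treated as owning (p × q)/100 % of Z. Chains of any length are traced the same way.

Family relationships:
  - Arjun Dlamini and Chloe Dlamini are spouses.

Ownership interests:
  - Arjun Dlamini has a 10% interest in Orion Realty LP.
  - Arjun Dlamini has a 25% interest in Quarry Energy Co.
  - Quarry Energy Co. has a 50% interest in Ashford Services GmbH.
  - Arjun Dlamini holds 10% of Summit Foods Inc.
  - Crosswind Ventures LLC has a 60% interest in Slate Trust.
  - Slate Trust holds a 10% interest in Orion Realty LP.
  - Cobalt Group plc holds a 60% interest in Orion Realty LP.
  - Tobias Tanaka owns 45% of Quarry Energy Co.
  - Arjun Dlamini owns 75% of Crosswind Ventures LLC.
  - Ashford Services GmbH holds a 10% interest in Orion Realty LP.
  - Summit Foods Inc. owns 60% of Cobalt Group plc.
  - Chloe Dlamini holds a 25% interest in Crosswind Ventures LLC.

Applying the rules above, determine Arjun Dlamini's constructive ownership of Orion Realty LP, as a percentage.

By spousal attribution (R2), Arjun Dlamini is treated as also owning Chloe Dlamini's interest in Crosswind Ventures LLC, giving 75% + 25% = 100%.
Chain via Crosswind Ventures LLC → Slate Trust (R3): 100% × 60% × 10% = 6% of Orion Realty LP.
Chain via Quarry Energy Co. → Ashford Services GmbH (R3): 25% × 50% × 10% = 1.25% of Orion Realty LP.
Chain via Summit Foods Inc. → Cobalt Group plc (R3): 10% × 60% × 60% = 3.6% of Orion Realty LP.
Direct interest in Orion Realty LP: 10%.
Aggregating (R1): 6% + 1.25% + 3.6% + 10% = 20.85%.

20.85%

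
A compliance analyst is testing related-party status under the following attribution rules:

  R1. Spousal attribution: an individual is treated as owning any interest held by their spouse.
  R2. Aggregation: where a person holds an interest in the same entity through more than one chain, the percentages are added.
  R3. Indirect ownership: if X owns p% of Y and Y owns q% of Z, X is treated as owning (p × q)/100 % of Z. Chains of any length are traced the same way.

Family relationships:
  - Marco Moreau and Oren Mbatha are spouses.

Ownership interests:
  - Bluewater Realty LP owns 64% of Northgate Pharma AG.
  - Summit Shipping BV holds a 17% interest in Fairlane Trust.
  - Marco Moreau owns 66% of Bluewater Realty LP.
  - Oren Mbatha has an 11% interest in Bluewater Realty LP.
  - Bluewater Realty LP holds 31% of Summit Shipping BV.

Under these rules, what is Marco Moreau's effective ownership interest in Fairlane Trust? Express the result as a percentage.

4.0579%

By spousal attribution (R1), Marco Moreau is treated as also owning Oren Mbatha's interest in Bluewater Realty LP, giving 66% + 11% = 77%.
Chain via Bluewater Realty LP → Summit Shipping BV (R3): 77% × 31% × 17% = 4.0579% of Fairlane Trust.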